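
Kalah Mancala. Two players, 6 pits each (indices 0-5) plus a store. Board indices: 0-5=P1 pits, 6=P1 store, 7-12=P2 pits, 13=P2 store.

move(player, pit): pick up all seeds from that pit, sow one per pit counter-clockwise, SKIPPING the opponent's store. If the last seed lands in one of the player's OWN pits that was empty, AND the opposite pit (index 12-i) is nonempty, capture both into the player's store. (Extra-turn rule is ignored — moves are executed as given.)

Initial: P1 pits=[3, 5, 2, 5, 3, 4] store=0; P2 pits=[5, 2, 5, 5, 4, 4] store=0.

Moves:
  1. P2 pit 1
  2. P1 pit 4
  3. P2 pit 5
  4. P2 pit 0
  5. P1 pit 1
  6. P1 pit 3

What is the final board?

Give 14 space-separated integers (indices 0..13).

Move 1: P2 pit1 -> P1=[3,5,2,5,3,4](0) P2=[5,0,6,6,4,4](0)
Move 2: P1 pit4 -> P1=[3,5,2,5,0,5](1) P2=[6,0,6,6,4,4](0)
Move 3: P2 pit5 -> P1=[4,6,3,5,0,5](1) P2=[6,0,6,6,4,0](1)
Move 4: P2 pit0 -> P1=[4,6,3,5,0,5](1) P2=[0,1,7,7,5,1](2)
Move 5: P1 pit1 -> P1=[4,0,4,6,1,6](2) P2=[1,1,7,7,5,1](2)
Move 6: P1 pit3 -> P1=[4,0,4,0,2,7](3) P2=[2,2,8,7,5,1](2)

Answer: 4 0 4 0 2 7 3 2 2 8 7 5 1 2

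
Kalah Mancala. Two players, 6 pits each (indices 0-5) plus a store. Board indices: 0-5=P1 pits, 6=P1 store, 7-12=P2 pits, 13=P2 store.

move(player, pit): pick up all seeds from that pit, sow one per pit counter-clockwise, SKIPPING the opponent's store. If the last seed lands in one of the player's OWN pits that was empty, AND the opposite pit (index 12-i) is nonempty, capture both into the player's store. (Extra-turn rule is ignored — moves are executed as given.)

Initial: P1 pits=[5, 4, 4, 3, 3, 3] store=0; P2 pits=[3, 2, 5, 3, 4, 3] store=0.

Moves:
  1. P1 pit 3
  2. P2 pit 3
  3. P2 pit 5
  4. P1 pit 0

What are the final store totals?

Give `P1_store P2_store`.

Answer: 2 2

Derivation:
Move 1: P1 pit3 -> P1=[5,4,4,0,4,4](1) P2=[3,2,5,3,4,3](0)
Move 2: P2 pit3 -> P1=[5,4,4,0,4,4](1) P2=[3,2,5,0,5,4](1)
Move 3: P2 pit5 -> P1=[6,5,5,0,4,4](1) P2=[3,2,5,0,5,0](2)
Move 4: P1 pit0 -> P1=[0,6,6,1,5,5](2) P2=[3,2,5,0,5,0](2)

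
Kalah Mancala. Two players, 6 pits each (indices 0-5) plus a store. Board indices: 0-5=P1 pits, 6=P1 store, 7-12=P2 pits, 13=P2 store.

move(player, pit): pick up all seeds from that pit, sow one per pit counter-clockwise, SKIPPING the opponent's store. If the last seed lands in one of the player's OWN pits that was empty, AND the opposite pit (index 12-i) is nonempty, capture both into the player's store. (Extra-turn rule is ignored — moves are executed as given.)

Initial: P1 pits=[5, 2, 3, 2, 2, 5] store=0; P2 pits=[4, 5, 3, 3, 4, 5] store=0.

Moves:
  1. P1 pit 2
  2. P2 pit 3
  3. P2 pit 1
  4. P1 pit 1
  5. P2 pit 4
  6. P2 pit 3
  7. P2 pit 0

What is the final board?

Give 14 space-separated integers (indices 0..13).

Answer: 6 0 2 5 3 6 0 0 1 5 1 1 8 5

Derivation:
Move 1: P1 pit2 -> P1=[5,2,0,3,3,6](0) P2=[4,5,3,3,4,5](0)
Move 2: P2 pit3 -> P1=[5,2,0,3,3,6](0) P2=[4,5,3,0,5,6](1)
Move 3: P2 pit1 -> P1=[5,2,0,3,3,6](0) P2=[4,0,4,1,6,7](2)
Move 4: P1 pit1 -> P1=[5,0,1,4,3,6](0) P2=[4,0,4,1,6,7](2)
Move 5: P2 pit4 -> P1=[6,1,2,5,3,6](0) P2=[4,0,4,1,0,8](3)
Move 6: P2 pit3 -> P1=[6,0,2,5,3,6](0) P2=[4,0,4,0,0,8](5)
Move 7: P2 pit0 -> P1=[6,0,2,5,3,6](0) P2=[0,1,5,1,1,8](5)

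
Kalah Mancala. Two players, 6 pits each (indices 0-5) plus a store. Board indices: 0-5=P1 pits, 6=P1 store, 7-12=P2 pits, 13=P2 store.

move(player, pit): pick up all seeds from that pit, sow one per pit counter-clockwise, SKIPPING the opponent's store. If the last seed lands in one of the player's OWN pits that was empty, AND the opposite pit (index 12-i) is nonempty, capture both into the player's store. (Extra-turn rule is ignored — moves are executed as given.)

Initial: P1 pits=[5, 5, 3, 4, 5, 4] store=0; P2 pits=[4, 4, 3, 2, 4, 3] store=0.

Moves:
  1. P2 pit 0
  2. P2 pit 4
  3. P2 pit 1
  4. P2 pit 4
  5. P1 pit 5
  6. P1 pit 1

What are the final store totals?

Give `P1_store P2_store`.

Move 1: P2 pit0 -> P1=[5,5,3,4,5,4](0) P2=[0,5,4,3,5,3](0)
Move 2: P2 pit4 -> P1=[6,6,4,4,5,4](0) P2=[0,5,4,3,0,4](1)
Move 3: P2 pit1 -> P1=[6,6,4,4,5,4](0) P2=[0,0,5,4,1,5](2)
Move 4: P2 pit4 -> P1=[6,6,4,4,5,4](0) P2=[0,0,5,4,0,6](2)
Move 5: P1 pit5 -> P1=[6,6,4,4,5,0](1) P2=[1,1,6,4,0,6](2)
Move 6: P1 pit1 -> P1=[6,0,5,5,6,1](2) P2=[2,1,6,4,0,6](2)

Answer: 2 2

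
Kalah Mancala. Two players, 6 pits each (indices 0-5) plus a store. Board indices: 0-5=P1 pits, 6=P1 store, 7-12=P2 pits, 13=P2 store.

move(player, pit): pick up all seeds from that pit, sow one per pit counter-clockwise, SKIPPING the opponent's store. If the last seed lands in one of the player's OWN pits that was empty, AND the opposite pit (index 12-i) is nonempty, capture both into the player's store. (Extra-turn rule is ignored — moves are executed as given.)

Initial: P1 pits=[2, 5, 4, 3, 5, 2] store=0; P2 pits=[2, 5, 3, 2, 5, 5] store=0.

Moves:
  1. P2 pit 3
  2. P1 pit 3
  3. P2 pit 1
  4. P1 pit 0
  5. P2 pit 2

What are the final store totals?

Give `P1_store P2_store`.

Answer: 1 2

Derivation:
Move 1: P2 pit3 -> P1=[2,5,4,3,5,2](0) P2=[2,5,3,0,6,6](0)
Move 2: P1 pit3 -> P1=[2,5,4,0,6,3](1) P2=[2,5,3,0,6,6](0)
Move 3: P2 pit1 -> P1=[2,5,4,0,6,3](1) P2=[2,0,4,1,7,7](1)
Move 4: P1 pit0 -> P1=[0,6,5,0,6,3](1) P2=[2,0,4,1,7,7](1)
Move 5: P2 pit2 -> P1=[0,6,5,0,6,3](1) P2=[2,0,0,2,8,8](2)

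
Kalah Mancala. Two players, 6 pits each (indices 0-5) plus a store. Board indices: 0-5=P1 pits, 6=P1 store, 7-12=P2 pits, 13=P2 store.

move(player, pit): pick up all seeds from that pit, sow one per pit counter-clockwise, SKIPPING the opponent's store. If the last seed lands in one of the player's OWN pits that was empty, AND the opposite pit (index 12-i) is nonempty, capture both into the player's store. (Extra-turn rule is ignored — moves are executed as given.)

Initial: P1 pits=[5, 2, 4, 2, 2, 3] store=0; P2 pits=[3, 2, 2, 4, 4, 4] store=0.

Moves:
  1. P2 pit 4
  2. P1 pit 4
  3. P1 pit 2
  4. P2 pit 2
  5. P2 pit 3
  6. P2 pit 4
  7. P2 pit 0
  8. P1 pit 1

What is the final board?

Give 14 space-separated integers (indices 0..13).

Answer: 7 0 0 3 1 5 4 0 3 1 0 0 7 6

Derivation:
Move 1: P2 pit4 -> P1=[6,3,4,2,2,3](0) P2=[3,2,2,4,0,5](1)
Move 2: P1 pit4 -> P1=[6,3,4,2,0,4](1) P2=[3,2,2,4,0,5](1)
Move 3: P1 pit2 -> P1=[6,3,0,3,1,5](2) P2=[3,2,2,4,0,5](1)
Move 4: P2 pit2 -> P1=[6,0,0,3,1,5](2) P2=[3,2,0,5,0,5](5)
Move 5: P2 pit3 -> P1=[7,1,0,3,1,5](2) P2=[3,2,0,0,1,6](6)
Move 6: P2 pit4 -> P1=[7,1,0,3,1,5](2) P2=[3,2,0,0,0,7](6)
Move 7: P2 pit0 -> P1=[7,1,0,3,1,5](2) P2=[0,3,1,1,0,7](6)
Move 8: P1 pit1 -> P1=[7,0,0,3,1,5](4) P2=[0,3,1,0,0,7](6)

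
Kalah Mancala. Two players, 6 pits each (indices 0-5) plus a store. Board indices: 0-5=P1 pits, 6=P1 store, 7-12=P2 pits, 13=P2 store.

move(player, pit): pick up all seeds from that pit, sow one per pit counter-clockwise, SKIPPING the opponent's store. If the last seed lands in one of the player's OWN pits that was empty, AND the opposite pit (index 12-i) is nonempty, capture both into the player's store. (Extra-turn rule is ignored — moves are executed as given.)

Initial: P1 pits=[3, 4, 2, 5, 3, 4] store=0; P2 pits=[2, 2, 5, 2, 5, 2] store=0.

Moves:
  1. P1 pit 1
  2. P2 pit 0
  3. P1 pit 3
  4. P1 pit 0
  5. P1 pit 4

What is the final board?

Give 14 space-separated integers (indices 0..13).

Move 1: P1 pit1 -> P1=[3,0,3,6,4,5](0) P2=[2,2,5,2,5,2](0)
Move 2: P2 pit0 -> P1=[3,0,3,6,4,5](0) P2=[0,3,6,2,5,2](0)
Move 3: P1 pit3 -> P1=[3,0,3,0,5,6](1) P2=[1,4,7,2,5,2](0)
Move 4: P1 pit0 -> P1=[0,1,4,0,5,6](9) P2=[1,4,0,2,5,2](0)
Move 5: P1 pit4 -> P1=[0,1,4,0,0,7](10) P2=[2,5,1,2,5,2](0)

Answer: 0 1 4 0 0 7 10 2 5 1 2 5 2 0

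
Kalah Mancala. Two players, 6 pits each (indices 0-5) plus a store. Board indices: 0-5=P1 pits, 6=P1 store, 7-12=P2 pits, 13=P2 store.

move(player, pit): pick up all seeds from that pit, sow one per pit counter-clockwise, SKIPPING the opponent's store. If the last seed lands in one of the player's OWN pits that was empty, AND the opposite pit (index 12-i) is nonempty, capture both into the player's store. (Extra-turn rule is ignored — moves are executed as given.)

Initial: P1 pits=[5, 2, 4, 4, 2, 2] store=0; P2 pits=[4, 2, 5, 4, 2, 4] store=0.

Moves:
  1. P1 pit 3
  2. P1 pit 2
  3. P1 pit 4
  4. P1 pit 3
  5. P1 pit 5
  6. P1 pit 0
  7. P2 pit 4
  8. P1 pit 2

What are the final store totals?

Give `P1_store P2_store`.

Answer: 16 1

Derivation:
Move 1: P1 pit3 -> P1=[5,2,4,0,3,3](1) P2=[5,2,5,4,2,4](0)
Move 2: P1 pit2 -> P1=[5,2,0,1,4,4](2) P2=[5,2,5,4,2,4](0)
Move 3: P1 pit4 -> P1=[5,2,0,1,0,5](3) P2=[6,3,5,4,2,4](0)
Move 4: P1 pit3 -> P1=[5,2,0,0,0,5](7) P2=[6,0,5,4,2,4](0)
Move 5: P1 pit5 -> P1=[5,2,0,0,0,0](8) P2=[7,1,6,5,2,4](0)
Move 6: P1 pit0 -> P1=[0,3,1,1,1,0](16) P2=[0,1,6,5,2,4](0)
Move 7: P2 pit4 -> P1=[0,3,1,1,1,0](16) P2=[0,1,6,5,0,5](1)
Move 8: P1 pit2 -> P1=[0,3,0,2,1,0](16) P2=[0,1,6,5,0,5](1)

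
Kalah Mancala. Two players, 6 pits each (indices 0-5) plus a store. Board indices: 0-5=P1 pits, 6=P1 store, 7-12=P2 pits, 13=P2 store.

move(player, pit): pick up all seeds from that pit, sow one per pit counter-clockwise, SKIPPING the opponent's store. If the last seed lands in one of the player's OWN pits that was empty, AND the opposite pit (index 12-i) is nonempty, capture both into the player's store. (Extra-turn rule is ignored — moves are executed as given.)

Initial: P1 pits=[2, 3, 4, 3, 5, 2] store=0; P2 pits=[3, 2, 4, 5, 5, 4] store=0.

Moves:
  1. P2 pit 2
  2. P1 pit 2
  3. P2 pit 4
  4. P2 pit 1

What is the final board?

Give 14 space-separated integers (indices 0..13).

Move 1: P2 pit2 -> P1=[2,3,4,3,5,2](0) P2=[3,2,0,6,6,5](1)
Move 2: P1 pit2 -> P1=[2,3,0,4,6,3](1) P2=[3,2,0,6,6,5](1)
Move 3: P2 pit4 -> P1=[3,4,1,5,6,3](1) P2=[3,2,0,6,0,6](2)
Move 4: P2 pit1 -> P1=[3,4,1,5,6,3](1) P2=[3,0,1,7,0,6](2)

Answer: 3 4 1 5 6 3 1 3 0 1 7 0 6 2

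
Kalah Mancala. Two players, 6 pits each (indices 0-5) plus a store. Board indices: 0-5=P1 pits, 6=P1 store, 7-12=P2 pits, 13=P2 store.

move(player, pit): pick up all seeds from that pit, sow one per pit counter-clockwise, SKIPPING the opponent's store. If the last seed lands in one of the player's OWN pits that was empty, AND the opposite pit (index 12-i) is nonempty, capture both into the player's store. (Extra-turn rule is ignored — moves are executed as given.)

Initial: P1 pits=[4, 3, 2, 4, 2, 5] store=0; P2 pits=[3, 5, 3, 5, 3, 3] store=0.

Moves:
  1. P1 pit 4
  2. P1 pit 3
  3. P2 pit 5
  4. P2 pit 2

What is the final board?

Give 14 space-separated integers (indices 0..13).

Move 1: P1 pit4 -> P1=[4,3,2,4,0,6](1) P2=[3,5,3,5,3,3](0)
Move 2: P1 pit3 -> P1=[4,3,2,0,1,7](2) P2=[4,5,3,5,3,3](0)
Move 3: P2 pit5 -> P1=[5,4,2,0,1,7](2) P2=[4,5,3,5,3,0](1)
Move 4: P2 pit2 -> P1=[0,4,2,0,1,7](2) P2=[4,5,0,6,4,0](7)

Answer: 0 4 2 0 1 7 2 4 5 0 6 4 0 7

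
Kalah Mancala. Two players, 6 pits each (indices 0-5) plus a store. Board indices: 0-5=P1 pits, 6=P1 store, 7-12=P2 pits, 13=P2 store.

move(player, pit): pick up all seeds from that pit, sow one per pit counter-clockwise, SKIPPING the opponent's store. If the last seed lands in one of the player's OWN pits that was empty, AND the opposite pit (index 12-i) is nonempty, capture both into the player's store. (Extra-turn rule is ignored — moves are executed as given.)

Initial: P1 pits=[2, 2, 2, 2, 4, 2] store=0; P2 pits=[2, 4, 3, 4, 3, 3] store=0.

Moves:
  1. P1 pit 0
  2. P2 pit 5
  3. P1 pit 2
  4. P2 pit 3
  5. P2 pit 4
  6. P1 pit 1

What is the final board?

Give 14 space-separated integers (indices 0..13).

Answer: 3 0 1 4 6 4 1 2 4 3 0 0 2 3

Derivation:
Move 1: P1 pit0 -> P1=[0,3,3,2,4,2](0) P2=[2,4,3,4,3,3](0)
Move 2: P2 pit5 -> P1=[1,4,3,2,4,2](0) P2=[2,4,3,4,3,0](1)
Move 3: P1 pit2 -> P1=[1,4,0,3,5,3](0) P2=[2,4,3,4,3,0](1)
Move 4: P2 pit3 -> P1=[2,4,0,3,5,3](0) P2=[2,4,3,0,4,1](2)
Move 5: P2 pit4 -> P1=[3,5,0,3,5,3](0) P2=[2,4,3,0,0,2](3)
Move 6: P1 pit1 -> P1=[3,0,1,4,6,4](1) P2=[2,4,3,0,0,2](3)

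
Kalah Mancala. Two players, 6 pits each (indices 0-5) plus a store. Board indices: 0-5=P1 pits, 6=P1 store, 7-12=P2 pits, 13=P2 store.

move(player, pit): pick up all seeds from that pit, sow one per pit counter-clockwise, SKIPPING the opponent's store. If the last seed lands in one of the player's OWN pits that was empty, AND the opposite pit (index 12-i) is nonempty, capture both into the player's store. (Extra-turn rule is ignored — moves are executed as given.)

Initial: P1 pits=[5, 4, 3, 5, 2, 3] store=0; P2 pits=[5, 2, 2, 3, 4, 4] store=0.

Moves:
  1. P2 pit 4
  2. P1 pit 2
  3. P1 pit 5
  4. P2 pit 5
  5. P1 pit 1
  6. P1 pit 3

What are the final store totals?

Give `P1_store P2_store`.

Answer: 3 2

Derivation:
Move 1: P2 pit4 -> P1=[6,5,3,5,2,3](0) P2=[5,2,2,3,0,5](1)
Move 2: P1 pit2 -> P1=[6,5,0,6,3,4](0) P2=[5,2,2,3,0,5](1)
Move 3: P1 pit5 -> P1=[6,5,0,6,3,0](1) P2=[6,3,3,3,0,5](1)
Move 4: P2 pit5 -> P1=[7,6,1,7,3,0](1) P2=[6,3,3,3,0,0](2)
Move 5: P1 pit1 -> P1=[7,0,2,8,4,1](2) P2=[7,3,3,3,0,0](2)
Move 6: P1 pit3 -> P1=[7,0,2,0,5,2](3) P2=[8,4,4,4,1,0](2)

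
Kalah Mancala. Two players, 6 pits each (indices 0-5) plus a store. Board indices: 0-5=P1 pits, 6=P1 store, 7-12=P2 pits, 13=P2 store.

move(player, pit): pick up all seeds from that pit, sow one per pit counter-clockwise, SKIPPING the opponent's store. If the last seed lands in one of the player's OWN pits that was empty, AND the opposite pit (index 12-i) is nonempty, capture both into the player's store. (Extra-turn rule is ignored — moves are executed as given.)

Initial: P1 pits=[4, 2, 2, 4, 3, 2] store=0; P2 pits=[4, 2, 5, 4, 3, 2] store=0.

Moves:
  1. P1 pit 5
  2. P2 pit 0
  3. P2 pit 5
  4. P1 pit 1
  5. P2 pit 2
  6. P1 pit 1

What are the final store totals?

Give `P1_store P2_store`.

Answer: 1 2

Derivation:
Move 1: P1 pit5 -> P1=[4,2,2,4,3,0](1) P2=[5,2,5,4,3,2](0)
Move 2: P2 pit0 -> P1=[4,2,2,4,3,0](1) P2=[0,3,6,5,4,3](0)
Move 3: P2 pit5 -> P1=[5,3,2,4,3,0](1) P2=[0,3,6,5,4,0](1)
Move 4: P1 pit1 -> P1=[5,0,3,5,4,0](1) P2=[0,3,6,5,4,0](1)
Move 5: P2 pit2 -> P1=[6,1,3,5,4,0](1) P2=[0,3,0,6,5,1](2)
Move 6: P1 pit1 -> P1=[6,0,4,5,4,0](1) P2=[0,3,0,6,5,1](2)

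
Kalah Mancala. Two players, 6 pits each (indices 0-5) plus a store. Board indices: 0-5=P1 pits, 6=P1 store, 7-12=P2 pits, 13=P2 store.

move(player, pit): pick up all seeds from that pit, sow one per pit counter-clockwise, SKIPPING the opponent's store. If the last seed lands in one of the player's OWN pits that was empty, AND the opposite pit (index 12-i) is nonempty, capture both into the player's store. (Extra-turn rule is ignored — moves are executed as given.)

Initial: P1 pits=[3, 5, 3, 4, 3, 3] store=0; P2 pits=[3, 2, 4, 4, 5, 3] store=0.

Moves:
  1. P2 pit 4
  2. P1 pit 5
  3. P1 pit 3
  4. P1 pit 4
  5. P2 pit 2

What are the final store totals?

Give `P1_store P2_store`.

Move 1: P2 pit4 -> P1=[4,6,4,4,3,3](0) P2=[3,2,4,4,0,4](1)
Move 2: P1 pit5 -> P1=[4,6,4,4,3,0](1) P2=[4,3,4,4,0,4](1)
Move 3: P1 pit3 -> P1=[4,6,4,0,4,1](2) P2=[5,3,4,4,0,4](1)
Move 4: P1 pit4 -> P1=[4,6,4,0,0,2](3) P2=[6,4,4,4,0,4](1)
Move 5: P2 pit2 -> P1=[4,6,4,0,0,2](3) P2=[6,4,0,5,1,5](2)

Answer: 3 2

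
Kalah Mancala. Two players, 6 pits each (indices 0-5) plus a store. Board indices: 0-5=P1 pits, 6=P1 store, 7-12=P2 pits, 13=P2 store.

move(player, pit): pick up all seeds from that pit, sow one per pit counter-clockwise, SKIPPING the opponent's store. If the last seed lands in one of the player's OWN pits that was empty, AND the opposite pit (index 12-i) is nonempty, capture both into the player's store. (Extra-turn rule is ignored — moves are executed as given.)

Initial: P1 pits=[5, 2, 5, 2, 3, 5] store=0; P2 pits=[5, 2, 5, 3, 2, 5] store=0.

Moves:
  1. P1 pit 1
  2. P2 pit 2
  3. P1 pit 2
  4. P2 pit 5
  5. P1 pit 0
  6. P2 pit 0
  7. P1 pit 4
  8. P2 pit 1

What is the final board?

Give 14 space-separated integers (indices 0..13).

Move 1: P1 pit1 -> P1=[5,0,6,3,3,5](0) P2=[5,2,5,3,2,5](0)
Move 2: P2 pit2 -> P1=[6,0,6,3,3,5](0) P2=[5,2,0,4,3,6](1)
Move 3: P1 pit2 -> P1=[6,0,0,4,4,6](1) P2=[6,3,0,4,3,6](1)
Move 4: P2 pit5 -> P1=[7,1,1,5,5,6](1) P2=[6,3,0,4,3,0](2)
Move 5: P1 pit0 -> P1=[0,2,2,6,6,7](2) P2=[7,3,0,4,3,0](2)
Move 6: P2 pit0 -> P1=[1,2,2,6,6,7](2) P2=[0,4,1,5,4,1](3)
Move 7: P1 pit4 -> P1=[1,2,2,6,0,8](3) P2=[1,5,2,6,4,1](3)
Move 8: P2 pit1 -> P1=[1,2,2,6,0,8](3) P2=[1,0,3,7,5,2](4)

Answer: 1 2 2 6 0 8 3 1 0 3 7 5 2 4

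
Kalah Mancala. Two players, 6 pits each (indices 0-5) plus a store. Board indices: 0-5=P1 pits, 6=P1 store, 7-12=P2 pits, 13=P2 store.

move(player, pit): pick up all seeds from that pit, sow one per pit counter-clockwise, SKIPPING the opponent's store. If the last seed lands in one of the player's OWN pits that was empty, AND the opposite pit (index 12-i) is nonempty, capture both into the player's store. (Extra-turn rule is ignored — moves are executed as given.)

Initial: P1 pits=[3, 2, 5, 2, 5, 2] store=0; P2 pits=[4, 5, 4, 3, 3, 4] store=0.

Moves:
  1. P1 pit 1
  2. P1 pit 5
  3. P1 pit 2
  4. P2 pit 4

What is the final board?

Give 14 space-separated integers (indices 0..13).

Answer: 4 0 0 4 6 1 2 6 6 4 3 0 5 1

Derivation:
Move 1: P1 pit1 -> P1=[3,0,6,3,5,2](0) P2=[4,5,4,3,3,4](0)
Move 2: P1 pit5 -> P1=[3,0,6,3,5,0](1) P2=[5,5,4,3,3,4](0)
Move 3: P1 pit2 -> P1=[3,0,0,4,6,1](2) P2=[6,6,4,3,3,4](0)
Move 4: P2 pit4 -> P1=[4,0,0,4,6,1](2) P2=[6,6,4,3,0,5](1)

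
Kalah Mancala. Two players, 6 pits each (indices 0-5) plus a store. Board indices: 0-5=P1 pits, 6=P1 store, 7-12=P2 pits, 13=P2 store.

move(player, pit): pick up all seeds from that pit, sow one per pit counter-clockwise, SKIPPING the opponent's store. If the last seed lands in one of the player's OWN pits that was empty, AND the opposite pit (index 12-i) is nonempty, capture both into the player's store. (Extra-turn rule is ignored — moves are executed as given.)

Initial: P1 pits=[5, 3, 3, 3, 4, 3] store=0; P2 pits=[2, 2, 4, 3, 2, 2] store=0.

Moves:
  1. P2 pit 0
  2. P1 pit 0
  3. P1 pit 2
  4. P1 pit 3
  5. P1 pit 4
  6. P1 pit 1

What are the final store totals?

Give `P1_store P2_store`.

Move 1: P2 pit0 -> P1=[5,3,3,3,4,3](0) P2=[0,3,5,3,2,2](0)
Move 2: P1 pit0 -> P1=[0,4,4,4,5,4](0) P2=[0,3,5,3,2,2](0)
Move 3: P1 pit2 -> P1=[0,4,0,5,6,5](1) P2=[0,3,5,3,2,2](0)
Move 4: P1 pit3 -> P1=[0,4,0,0,7,6](2) P2=[1,4,5,3,2,2](0)
Move 5: P1 pit4 -> P1=[0,4,0,0,0,7](3) P2=[2,5,6,4,3,2](0)
Move 6: P1 pit1 -> P1=[0,0,1,1,1,8](3) P2=[2,5,6,4,3,2](0)

Answer: 3 0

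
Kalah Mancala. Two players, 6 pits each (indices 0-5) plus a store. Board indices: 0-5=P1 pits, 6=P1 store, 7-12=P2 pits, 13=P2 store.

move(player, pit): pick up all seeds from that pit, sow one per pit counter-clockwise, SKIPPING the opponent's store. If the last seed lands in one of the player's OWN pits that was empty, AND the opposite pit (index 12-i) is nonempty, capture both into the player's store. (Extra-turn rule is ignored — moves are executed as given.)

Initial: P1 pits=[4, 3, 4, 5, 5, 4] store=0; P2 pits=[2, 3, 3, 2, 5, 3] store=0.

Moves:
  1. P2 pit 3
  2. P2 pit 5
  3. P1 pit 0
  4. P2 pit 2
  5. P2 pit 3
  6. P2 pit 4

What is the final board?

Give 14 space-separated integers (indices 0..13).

Answer: 1 6 7 7 7 6 0 2 3 0 0 0 2 2

Derivation:
Move 1: P2 pit3 -> P1=[4,3,4,5,5,4](0) P2=[2,3,3,0,6,4](0)
Move 2: P2 pit5 -> P1=[5,4,5,5,5,4](0) P2=[2,3,3,0,6,0](1)
Move 3: P1 pit0 -> P1=[0,5,6,6,6,5](0) P2=[2,3,3,0,6,0](1)
Move 4: P2 pit2 -> P1=[0,5,6,6,6,5](0) P2=[2,3,0,1,7,1](1)
Move 5: P2 pit3 -> P1=[0,5,6,6,6,5](0) P2=[2,3,0,0,8,1](1)
Move 6: P2 pit4 -> P1=[1,6,7,7,7,6](0) P2=[2,3,0,0,0,2](2)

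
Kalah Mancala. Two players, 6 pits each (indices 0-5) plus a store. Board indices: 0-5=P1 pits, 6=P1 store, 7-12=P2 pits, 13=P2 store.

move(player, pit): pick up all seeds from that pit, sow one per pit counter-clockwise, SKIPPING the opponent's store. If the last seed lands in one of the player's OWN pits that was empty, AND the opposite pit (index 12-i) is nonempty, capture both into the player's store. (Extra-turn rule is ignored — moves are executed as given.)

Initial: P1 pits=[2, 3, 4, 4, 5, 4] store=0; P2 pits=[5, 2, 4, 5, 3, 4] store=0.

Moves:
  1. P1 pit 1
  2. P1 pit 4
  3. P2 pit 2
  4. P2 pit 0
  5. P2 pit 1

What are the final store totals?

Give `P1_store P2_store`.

Move 1: P1 pit1 -> P1=[2,0,5,5,6,4](0) P2=[5,2,4,5,3,4](0)
Move 2: P1 pit4 -> P1=[2,0,5,5,0,5](1) P2=[6,3,5,6,3,4](0)
Move 3: P2 pit2 -> P1=[3,0,5,5,0,5](1) P2=[6,3,0,7,4,5](1)
Move 4: P2 pit0 -> P1=[3,0,5,5,0,5](1) P2=[0,4,1,8,5,6](2)
Move 5: P2 pit1 -> P1=[3,0,5,5,0,5](1) P2=[0,0,2,9,6,7](2)

Answer: 1 2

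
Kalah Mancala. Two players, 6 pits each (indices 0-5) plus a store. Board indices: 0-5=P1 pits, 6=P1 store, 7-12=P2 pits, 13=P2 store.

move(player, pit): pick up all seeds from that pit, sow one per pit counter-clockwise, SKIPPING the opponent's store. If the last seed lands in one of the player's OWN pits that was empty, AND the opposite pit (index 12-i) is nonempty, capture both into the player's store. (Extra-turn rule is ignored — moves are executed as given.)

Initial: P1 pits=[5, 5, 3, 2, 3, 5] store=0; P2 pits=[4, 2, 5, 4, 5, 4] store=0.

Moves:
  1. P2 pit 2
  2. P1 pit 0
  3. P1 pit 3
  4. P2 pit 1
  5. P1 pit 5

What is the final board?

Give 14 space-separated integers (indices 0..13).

Move 1: P2 pit2 -> P1=[6,5,3,2,3,5](0) P2=[4,2,0,5,6,5](1)
Move 2: P1 pit0 -> P1=[0,6,4,3,4,6](1) P2=[4,2,0,5,6,5](1)
Move 3: P1 pit3 -> P1=[0,6,4,0,5,7](2) P2=[4,2,0,5,6,5](1)
Move 4: P2 pit1 -> P1=[0,6,4,0,5,7](2) P2=[4,0,1,6,6,5](1)
Move 5: P1 pit5 -> P1=[0,6,4,0,5,0](3) P2=[5,1,2,7,7,6](1)

Answer: 0 6 4 0 5 0 3 5 1 2 7 7 6 1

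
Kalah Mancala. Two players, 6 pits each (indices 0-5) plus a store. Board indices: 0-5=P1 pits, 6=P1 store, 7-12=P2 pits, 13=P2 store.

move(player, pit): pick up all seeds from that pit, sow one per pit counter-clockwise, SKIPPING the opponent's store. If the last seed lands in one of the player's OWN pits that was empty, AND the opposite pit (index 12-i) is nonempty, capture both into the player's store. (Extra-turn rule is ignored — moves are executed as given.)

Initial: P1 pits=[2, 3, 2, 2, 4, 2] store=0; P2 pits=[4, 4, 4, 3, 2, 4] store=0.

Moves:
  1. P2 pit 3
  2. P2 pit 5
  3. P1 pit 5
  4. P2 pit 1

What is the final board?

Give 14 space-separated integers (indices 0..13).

Answer: 0 4 3 3 4 0 1 5 0 5 1 4 0 6

Derivation:
Move 1: P2 pit3 -> P1=[2,3,2,2,4,2](0) P2=[4,4,4,0,3,5](1)
Move 2: P2 pit5 -> P1=[3,4,3,3,4,2](0) P2=[4,4,4,0,3,0](2)
Move 3: P1 pit5 -> P1=[3,4,3,3,4,0](1) P2=[5,4,4,0,3,0](2)
Move 4: P2 pit1 -> P1=[0,4,3,3,4,0](1) P2=[5,0,5,1,4,0](6)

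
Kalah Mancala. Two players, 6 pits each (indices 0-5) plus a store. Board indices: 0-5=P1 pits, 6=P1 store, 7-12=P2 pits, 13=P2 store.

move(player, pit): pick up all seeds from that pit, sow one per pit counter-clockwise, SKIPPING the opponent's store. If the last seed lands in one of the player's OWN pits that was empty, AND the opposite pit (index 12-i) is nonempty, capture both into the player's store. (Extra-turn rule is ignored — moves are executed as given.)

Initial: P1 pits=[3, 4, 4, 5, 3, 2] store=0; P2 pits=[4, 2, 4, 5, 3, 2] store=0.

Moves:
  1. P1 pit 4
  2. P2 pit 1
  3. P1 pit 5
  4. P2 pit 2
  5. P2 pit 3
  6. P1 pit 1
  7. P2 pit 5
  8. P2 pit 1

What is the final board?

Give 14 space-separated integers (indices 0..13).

Answer: 6 1 7 0 1 1 3 6 0 0 0 5 0 11

Derivation:
Move 1: P1 pit4 -> P1=[3,4,4,5,0,3](1) P2=[5,2,4,5,3,2](0)
Move 2: P2 pit1 -> P1=[3,4,4,5,0,3](1) P2=[5,0,5,6,3,2](0)
Move 3: P1 pit5 -> P1=[3,4,4,5,0,0](2) P2=[6,1,5,6,3,2](0)
Move 4: P2 pit2 -> P1=[4,4,4,5,0,0](2) P2=[6,1,0,7,4,3](1)
Move 5: P2 pit3 -> P1=[5,5,5,6,0,0](2) P2=[6,1,0,0,5,4](2)
Move 6: P1 pit1 -> P1=[5,0,6,7,1,1](3) P2=[6,1,0,0,5,4](2)
Move 7: P2 pit5 -> P1=[6,1,7,7,1,1](3) P2=[6,1,0,0,5,0](3)
Move 8: P2 pit1 -> P1=[6,1,7,0,1,1](3) P2=[6,0,0,0,5,0](11)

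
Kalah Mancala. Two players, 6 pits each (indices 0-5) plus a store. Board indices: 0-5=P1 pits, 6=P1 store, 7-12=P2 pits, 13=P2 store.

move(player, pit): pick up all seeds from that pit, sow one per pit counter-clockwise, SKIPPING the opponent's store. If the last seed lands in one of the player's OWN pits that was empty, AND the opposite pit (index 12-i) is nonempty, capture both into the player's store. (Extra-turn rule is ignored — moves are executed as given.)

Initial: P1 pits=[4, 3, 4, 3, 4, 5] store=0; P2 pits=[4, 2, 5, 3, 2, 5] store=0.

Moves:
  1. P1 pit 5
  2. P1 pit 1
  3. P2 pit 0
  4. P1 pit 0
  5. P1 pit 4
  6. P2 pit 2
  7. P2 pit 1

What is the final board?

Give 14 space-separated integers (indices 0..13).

Move 1: P1 pit5 -> P1=[4,3,4,3,4,0](1) P2=[5,3,6,4,2,5](0)
Move 2: P1 pit1 -> P1=[4,0,5,4,5,0](1) P2=[5,3,6,4,2,5](0)
Move 3: P2 pit0 -> P1=[4,0,5,4,5,0](1) P2=[0,4,7,5,3,6](0)
Move 4: P1 pit0 -> P1=[0,1,6,5,6,0](1) P2=[0,4,7,5,3,6](0)
Move 5: P1 pit4 -> P1=[0,1,6,5,0,1](2) P2=[1,5,8,6,3,6](0)
Move 6: P2 pit2 -> P1=[1,2,7,6,0,1](2) P2=[1,5,0,7,4,7](1)
Move 7: P2 pit1 -> P1=[1,2,7,6,0,1](2) P2=[1,0,1,8,5,8](2)

Answer: 1 2 7 6 0 1 2 1 0 1 8 5 8 2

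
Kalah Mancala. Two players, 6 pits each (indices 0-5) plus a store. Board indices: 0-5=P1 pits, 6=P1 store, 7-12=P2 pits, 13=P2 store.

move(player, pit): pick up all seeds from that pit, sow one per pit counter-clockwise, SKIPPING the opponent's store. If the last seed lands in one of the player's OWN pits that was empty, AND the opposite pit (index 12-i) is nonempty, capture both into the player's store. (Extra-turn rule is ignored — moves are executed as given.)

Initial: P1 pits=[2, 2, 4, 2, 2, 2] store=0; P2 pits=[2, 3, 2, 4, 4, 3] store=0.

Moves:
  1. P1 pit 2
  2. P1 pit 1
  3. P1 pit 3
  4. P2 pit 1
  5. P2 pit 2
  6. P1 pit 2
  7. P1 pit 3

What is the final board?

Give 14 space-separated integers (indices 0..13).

Answer: 2 0 0 0 5 4 2 3 0 0 6 6 4 0

Derivation:
Move 1: P1 pit2 -> P1=[2,2,0,3,3,3](1) P2=[2,3,2,4,4,3](0)
Move 2: P1 pit1 -> P1=[2,0,1,4,3,3](1) P2=[2,3,2,4,4,3](0)
Move 3: P1 pit3 -> P1=[2,0,1,0,4,4](2) P2=[3,3,2,4,4,3](0)
Move 4: P2 pit1 -> P1=[2,0,1,0,4,4](2) P2=[3,0,3,5,5,3](0)
Move 5: P2 pit2 -> P1=[2,0,1,0,4,4](2) P2=[3,0,0,6,6,4](0)
Move 6: P1 pit2 -> P1=[2,0,0,1,4,4](2) P2=[3,0,0,6,6,4](0)
Move 7: P1 pit3 -> P1=[2,0,0,0,5,4](2) P2=[3,0,0,6,6,4](0)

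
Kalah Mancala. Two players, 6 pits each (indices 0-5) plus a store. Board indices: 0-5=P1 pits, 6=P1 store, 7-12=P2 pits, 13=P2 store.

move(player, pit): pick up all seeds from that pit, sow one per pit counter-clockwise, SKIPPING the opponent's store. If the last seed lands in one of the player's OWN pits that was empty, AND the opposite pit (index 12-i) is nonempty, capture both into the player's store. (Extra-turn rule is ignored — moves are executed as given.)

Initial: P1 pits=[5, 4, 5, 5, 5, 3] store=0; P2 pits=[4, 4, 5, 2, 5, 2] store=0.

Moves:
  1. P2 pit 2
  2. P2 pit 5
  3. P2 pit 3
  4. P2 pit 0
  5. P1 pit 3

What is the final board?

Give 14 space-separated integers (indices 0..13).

Answer: 7 5 5 0 6 4 1 1 6 1 1 8 1 3

Derivation:
Move 1: P2 pit2 -> P1=[6,4,5,5,5,3](0) P2=[4,4,0,3,6,3](1)
Move 2: P2 pit5 -> P1=[7,5,5,5,5,3](0) P2=[4,4,0,3,6,0](2)
Move 3: P2 pit3 -> P1=[7,5,5,5,5,3](0) P2=[4,4,0,0,7,1](3)
Move 4: P2 pit0 -> P1=[7,5,5,5,5,3](0) P2=[0,5,1,1,8,1](3)
Move 5: P1 pit3 -> P1=[7,5,5,0,6,4](1) P2=[1,6,1,1,8,1](3)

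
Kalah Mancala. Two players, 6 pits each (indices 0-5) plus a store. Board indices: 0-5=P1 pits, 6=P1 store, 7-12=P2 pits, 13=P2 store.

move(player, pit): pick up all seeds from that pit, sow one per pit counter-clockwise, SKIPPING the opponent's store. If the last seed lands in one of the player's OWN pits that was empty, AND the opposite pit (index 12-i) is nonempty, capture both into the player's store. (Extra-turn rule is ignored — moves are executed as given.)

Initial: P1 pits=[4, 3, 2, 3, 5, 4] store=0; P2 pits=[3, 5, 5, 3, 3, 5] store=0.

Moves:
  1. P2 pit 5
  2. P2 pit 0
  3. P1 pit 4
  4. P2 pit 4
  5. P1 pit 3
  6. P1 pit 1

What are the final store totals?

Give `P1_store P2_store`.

Move 1: P2 pit5 -> P1=[5,4,3,4,5,4](0) P2=[3,5,5,3,3,0](1)
Move 2: P2 pit0 -> P1=[5,4,3,4,5,4](0) P2=[0,6,6,4,3,0](1)
Move 3: P1 pit4 -> P1=[5,4,3,4,0,5](1) P2=[1,7,7,4,3,0](1)
Move 4: P2 pit4 -> P1=[6,4,3,4,0,5](1) P2=[1,7,7,4,0,1](2)
Move 5: P1 pit3 -> P1=[6,4,3,0,1,6](2) P2=[2,7,7,4,0,1](2)
Move 6: P1 pit1 -> P1=[6,0,4,1,2,7](2) P2=[2,7,7,4,0,1](2)

Answer: 2 2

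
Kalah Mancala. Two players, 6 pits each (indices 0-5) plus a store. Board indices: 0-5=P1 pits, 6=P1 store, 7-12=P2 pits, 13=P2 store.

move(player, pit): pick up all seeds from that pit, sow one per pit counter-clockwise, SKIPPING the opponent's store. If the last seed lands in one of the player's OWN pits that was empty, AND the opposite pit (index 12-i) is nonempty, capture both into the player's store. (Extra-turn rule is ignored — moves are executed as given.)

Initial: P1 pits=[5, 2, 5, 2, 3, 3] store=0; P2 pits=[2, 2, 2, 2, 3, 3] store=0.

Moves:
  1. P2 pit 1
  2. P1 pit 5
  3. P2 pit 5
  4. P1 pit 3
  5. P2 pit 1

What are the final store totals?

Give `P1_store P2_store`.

Answer: 5 1

Derivation:
Move 1: P2 pit1 -> P1=[5,2,5,2,3,3](0) P2=[2,0,3,3,3,3](0)
Move 2: P1 pit5 -> P1=[5,2,5,2,3,0](1) P2=[3,1,3,3,3,3](0)
Move 3: P2 pit5 -> P1=[6,3,5,2,3,0](1) P2=[3,1,3,3,3,0](1)
Move 4: P1 pit3 -> P1=[6,3,5,0,4,0](5) P2=[0,1,3,3,3,0](1)
Move 5: P2 pit1 -> P1=[6,3,5,0,4,0](5) P2=[0,0,4,3,3,0](1)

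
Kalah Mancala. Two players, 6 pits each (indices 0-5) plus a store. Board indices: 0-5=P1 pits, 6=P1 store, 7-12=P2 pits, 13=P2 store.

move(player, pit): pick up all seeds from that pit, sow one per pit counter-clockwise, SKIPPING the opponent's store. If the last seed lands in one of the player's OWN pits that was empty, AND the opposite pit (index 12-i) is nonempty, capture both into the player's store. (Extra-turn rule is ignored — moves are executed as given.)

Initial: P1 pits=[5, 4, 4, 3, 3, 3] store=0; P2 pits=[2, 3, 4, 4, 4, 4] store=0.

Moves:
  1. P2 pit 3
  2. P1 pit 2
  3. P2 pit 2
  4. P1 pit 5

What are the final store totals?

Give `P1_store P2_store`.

Move 1: P2 pit3 -> P1=[6,4,4,3,3,3](0) P2=[2,3,4,0,5,5](1)
Move 2: P1 pit2 -> P1=[6,4,0,4,4,4](1) P2=[2,3,4,0,5,5](1)
Move 3: P2 pit2 -> P1=[6,4,0,4,4,4](1) P2=[2,3,0,1,6,6](2)
Move 4: P1 pit5 -> P1=[6,4,0,4,4,0](2) P2=[3,4,1,1,6,6](2)

Answer: 2 2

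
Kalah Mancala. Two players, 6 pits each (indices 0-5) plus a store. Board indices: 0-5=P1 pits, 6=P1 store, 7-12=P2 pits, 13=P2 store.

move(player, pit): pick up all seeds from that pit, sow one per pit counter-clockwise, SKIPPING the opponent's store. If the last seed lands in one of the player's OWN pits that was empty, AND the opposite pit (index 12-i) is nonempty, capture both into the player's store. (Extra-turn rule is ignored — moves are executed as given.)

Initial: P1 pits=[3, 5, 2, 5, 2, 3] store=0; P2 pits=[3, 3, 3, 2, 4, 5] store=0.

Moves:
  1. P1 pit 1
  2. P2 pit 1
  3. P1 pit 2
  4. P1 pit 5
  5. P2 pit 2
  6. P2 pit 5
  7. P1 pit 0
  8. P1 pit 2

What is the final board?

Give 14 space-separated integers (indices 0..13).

Move 1: P1 pit1 -> P1=[3,0,3,6,3,4](1) P2=[3,3,3,2,4,5](0)
Move 2: P2 pit1 -> P1=[3,0,3,6,3,4](1) P2=[3,0,4,3,5,5](0)
Move 3: P1 pit2 -> P1=[3,0,0,7,4,5](1) P2=[3,0,4,3,5,5](0)
Move 4: P1 pit5 -> P1=[3,0,0,7,4,0](2) P2=[4,1,5,4,5,5](0)
Move 5: P2 pit2 -> P1=[4,0,0,7,4,0](2) P2=[4,1,0,5,6,6](1)
Move 6: P2 pit5 -> P1=[5,1,1,8,5,0](2) P2=[4,1,0,5,6,0](2)
Move 7: P1 pit0 -> P1=[0,2,2,9,6,0](7) P2=[0,1,0,5,6,0](2)
Move 8: P1 pit2 -> P1=[0,2,0,10,7,0](7) P2=[0,1,0,5,6,0](2)

Answer: 0 2 0 10 7 0 7 0 1 0 5 6 0 2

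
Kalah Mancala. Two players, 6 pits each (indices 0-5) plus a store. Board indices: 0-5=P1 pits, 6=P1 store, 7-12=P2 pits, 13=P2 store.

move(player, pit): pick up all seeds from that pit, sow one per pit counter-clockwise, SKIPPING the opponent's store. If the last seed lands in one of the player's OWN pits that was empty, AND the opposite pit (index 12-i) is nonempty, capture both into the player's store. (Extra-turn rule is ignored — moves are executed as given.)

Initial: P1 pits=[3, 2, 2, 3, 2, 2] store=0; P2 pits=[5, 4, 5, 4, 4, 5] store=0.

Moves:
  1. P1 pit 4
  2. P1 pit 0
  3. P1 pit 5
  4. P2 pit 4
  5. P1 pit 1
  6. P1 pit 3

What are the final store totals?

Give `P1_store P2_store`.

Move 1: P1 pit4 -> P1=[3,2,2,3,0,3](1) P2=[5,4,5,4,4,5](0)
Move 2: P1 pit0 -> P1=[0,3,3,4,0,3](1) P2=[5,4,5,4,4,5](0)
Move 3: P1 pit5 -> P1=[0,3,3,4,0,0](2) P2=[6,5,5,4,4,5](0)
Move 4: P2 pit4 -> P1=[1,4,3,4,0,0](2) P2=[6,5,5,4,0,6](1)
Move 5: P1 pit1 -> P1=[1,0,4,5,1,0](9) P2=[0,5,5,4,0,6](1)
Move 6: P1 pit3 -> P1=[1,0,4,0,2,1](10) P2=[1,6,5,4,0,6](1)

Answer: 10 1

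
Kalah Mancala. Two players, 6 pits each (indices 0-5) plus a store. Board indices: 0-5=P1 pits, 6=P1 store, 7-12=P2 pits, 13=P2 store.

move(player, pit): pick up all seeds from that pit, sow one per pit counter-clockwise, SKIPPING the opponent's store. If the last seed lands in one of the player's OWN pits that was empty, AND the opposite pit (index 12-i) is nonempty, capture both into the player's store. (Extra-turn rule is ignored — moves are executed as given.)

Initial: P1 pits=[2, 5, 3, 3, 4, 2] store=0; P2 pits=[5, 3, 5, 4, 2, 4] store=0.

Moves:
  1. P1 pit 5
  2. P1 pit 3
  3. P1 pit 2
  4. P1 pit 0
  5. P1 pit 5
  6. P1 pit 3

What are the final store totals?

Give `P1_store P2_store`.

Answer: 8 0

Derivation:
Move 1: P1 pit5 -> P1=[2,5,3,3,4,0](1) P2=[6,3,5,4,2,4](0)
Move 2: P1 pit3 -> P1=[2,5,3,0,5,1](2) P2=[6,3,5,4,2,4](0)
Move 3: P1 pit2 -> P1=[2,5,0,1,6,2](2) P2=[6,3,5,4,2,4](0)
Move 4: P1 pit0 -> P1=[0,6,0,1,6,2](7) P2=[6,3,5,0,2,4](0)
Move 5: P1 pit5 -> P1=[0,6,0,1,6,0](8) P2=[7,3,5,0,2,4](0)
Move 6: P1 pit3 -> P1=[0,6,0,0,7,0](8) P2=[7,3,5,0,2,4](0)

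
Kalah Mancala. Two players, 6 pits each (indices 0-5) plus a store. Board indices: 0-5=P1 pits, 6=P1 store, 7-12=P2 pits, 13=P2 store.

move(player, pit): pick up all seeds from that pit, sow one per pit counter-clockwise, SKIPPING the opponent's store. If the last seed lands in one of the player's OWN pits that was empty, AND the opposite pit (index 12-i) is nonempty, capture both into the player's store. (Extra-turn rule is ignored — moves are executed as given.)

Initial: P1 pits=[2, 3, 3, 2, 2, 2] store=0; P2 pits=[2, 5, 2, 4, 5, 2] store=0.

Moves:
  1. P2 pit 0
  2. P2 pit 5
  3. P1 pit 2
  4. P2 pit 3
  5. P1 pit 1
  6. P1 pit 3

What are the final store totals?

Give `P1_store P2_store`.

Move 1: P2 pit0 -> P1=[2,3,3,2,2,2](0) P2=[0,6,3,4,5,2](0)
Move 2: P2 pit5 -> P1=[3,3,3,2,2,2](0) P2=[0,6,3,4,5,0](1)
Move 3: P1 pit2 -> P1=[3,3,0,3,3,3](0) P2=[0,6,3,4,5,0](1)
Move 4: P2 pit3 -> P1=[4,3,0,3,3,3](0) P2=[0,6,3,0,6,1](2)
Move 5: P1 pit1 -> P1=[4,0,1,4,4,3](0) P2=[0,6,3,0,6,1](2)
Move 6: P1 pit3 -> P1=[4,0,1,0,5,4](1) P2=[1,6,3,0,6,1](2)

Answer: 1 2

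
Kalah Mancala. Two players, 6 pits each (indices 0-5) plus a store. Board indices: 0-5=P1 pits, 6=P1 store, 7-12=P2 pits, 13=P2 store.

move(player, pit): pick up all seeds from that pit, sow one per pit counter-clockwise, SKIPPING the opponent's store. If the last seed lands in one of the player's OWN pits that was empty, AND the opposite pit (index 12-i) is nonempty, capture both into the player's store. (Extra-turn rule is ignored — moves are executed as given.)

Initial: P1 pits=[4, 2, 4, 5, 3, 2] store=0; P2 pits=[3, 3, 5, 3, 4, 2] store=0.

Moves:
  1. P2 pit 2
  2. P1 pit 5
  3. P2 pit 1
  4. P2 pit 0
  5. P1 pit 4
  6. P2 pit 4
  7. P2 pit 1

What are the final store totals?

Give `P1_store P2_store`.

Move 1: P2 pit2 -> P1=[5,2,4,5,3,2](0) P2=[3,3,0,4,5,3](1)
Move 2: P1 pit5 -> P1=[5,2,4,5,3,0](1) P2=[4,3,0,4,5,3](1)
Move 3: P2 pit1 -> P1=[5,2,4,5,3,0](1) P2=[4,0,1,5,6,3](1)
Move 4: P2 pit0 -> P1=[5,2,4,5,3,0](1) P2=[0,1,2,6,7,3](1)
Move 5: P1 pit4 -> P1=[5,2,4,5,0,1](2) P2=[1,1,2,6,7,3](1)
Move 6: P2 pit4 -> P1=[6,3,5,6,1,1](2) P2=[1,1,2,6,0,4](2)
Move 7: P2 pit1 -> P1=[6,3,5,6,1,1](2) P2=[1,0,3,6,0,4](2)

Answer: 2 2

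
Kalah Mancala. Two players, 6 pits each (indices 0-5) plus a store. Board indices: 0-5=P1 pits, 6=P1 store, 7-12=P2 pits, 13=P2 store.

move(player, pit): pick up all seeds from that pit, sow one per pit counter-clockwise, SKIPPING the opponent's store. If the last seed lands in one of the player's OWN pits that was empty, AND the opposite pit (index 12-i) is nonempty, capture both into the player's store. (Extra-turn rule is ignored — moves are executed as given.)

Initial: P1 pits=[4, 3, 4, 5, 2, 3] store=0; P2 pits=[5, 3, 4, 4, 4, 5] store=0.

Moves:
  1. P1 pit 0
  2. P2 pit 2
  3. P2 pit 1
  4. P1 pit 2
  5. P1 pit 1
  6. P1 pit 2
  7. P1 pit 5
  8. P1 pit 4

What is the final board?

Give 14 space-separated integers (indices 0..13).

Move 1: P1 pit0 -> P1=[0,4,5,6,3,3](0) P2=[5,3,4,4,4,5](0)
Move 2: P2 pit2 -> P1=[0,4,5,6,3,3](0) P2=[5,3,0,5,5,6](1)
Move 3: P2 pit1 -> P1=[0,4,5,6,3,3](0) P2=[5,0,1,6,6,6](1)
Move 4: P1 pit2 -> P1=[0,4,0,7,4,4](1) P2=[6,0,1,6,6,6](1)
Move 5: P1 pit1 -> P1=[0,0,1,8,5,5](1) P2=[6,0,1,6,6,6](1)
Move 6: P1 pit2 -> P1=[0,0,0,9,5,5](1) P2=[6,0,1,6,6,6](1)
Move 7: P1 pit5 -> P1=[0,0,0,9,5,0](2) P2=[7,1,2,7,6,6](1)
Move 8: P1 pit4 -> P1=[0,0,0,9,0,1](3) P2=[8,2,3,7,6,6](1)

Answer: 0 0 0 9 0 1 3 8 2 3 7 6 6 1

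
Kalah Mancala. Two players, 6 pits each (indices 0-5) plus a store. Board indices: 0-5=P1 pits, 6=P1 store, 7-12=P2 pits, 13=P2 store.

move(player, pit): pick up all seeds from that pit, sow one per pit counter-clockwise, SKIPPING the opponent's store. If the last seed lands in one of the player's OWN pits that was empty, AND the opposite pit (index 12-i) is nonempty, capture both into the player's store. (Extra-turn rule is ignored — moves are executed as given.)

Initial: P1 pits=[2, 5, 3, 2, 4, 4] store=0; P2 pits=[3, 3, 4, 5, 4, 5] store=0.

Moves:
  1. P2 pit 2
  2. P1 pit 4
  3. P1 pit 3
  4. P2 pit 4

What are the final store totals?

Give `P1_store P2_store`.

Move 1: P2 pit2 -> P1=[2,5,3,2,4,4](0) P2=[3,3,0,6,5,6](1)
Move 2: P1 pit4 -> P1=[2,5,3,2,0,5](1) P2=[4,4,0,6,5,6](1)
Move 3: P1 pit3 -> P1=[2,5,3,0,1,6](1) P2=[4,4,0,6,5,6](1)
Move 4: P2 pit4 -> P1=[3,6,4,0,1,6](1) P2=[4,4,0,6,0,7](2)

Answer: 1 2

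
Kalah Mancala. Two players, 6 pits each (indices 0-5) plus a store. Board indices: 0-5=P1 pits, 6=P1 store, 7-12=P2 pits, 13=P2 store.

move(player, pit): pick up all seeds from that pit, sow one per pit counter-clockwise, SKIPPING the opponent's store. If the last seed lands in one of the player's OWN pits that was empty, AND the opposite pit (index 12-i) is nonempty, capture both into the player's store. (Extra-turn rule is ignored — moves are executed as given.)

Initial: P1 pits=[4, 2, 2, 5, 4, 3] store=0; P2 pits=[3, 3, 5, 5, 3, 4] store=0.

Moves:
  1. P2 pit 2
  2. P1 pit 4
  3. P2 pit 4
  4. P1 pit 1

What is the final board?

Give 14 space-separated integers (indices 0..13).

Move 1: P2 pit2 -> P1=[5,2,2,5,4,3](0) P2=[3,3,0,6,4,5](1)
Move 2: P1 pit4 -> P1=[5,2,2,5,0,4](1) P2=[4,4,0,6,4,5](1)
Move 3: P2 pit4 -> P1=[6,3,2,5,0,4](1) P2=[4,4,0,6,0,6](2)
Move 4: P1 pit1 -> P1=[6,0,3,6,0,4](6) P2=[4,0,0,6,0,6](2)

Answer: 6 0 3 6 0 4 6 4 0 0 6 0 6 2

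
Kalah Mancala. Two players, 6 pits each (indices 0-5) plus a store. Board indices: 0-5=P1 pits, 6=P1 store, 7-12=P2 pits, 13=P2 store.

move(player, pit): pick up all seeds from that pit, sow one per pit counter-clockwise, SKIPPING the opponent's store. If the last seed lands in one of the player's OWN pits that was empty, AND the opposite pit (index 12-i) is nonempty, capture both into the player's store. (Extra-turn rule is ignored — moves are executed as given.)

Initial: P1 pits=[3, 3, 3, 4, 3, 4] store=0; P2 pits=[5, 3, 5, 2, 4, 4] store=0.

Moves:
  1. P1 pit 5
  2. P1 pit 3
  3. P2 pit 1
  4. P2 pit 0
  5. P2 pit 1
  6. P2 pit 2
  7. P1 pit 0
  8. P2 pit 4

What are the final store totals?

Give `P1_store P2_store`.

Move 1: P1 pit5 -> P1=[3,3,3,4,3,0](1) P2=[6,4,6,2,4,4](0)
Move 2: P1 pit3 -> P1=[3,3,3,0,4,1](2) P2=[7,4,6,2,4,4](0)
Move 3: P2 pit1 -> P1=[3,3,3,0,4,1](2) P2=[7,0,7,3,5,5](0)
Move 4: P2 pit0 -> P1=[4,3,3,0,4,1](2) P2=[0,1,8,4,6,6](1)
Move 5: P2 pit1 -> P1=[4,3,3,0,4,1](2) P2=[0,0,9,4,6,6](1)
Move 6: P2 pit2 -> P1=[5,4,4,1,5,1](2) P2=[0,0,0,5,7,7](2)
Move 7: P1 pit0 -> P1=[0,5,5,2,6,2](2) P2=[0,0,0,5,7,7](2)
Move 8: P2 pit4 -> P1=[1,6,6,3,7,2](2) P2=[0,0,0,5,0,8](3)

Answer: 2 3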